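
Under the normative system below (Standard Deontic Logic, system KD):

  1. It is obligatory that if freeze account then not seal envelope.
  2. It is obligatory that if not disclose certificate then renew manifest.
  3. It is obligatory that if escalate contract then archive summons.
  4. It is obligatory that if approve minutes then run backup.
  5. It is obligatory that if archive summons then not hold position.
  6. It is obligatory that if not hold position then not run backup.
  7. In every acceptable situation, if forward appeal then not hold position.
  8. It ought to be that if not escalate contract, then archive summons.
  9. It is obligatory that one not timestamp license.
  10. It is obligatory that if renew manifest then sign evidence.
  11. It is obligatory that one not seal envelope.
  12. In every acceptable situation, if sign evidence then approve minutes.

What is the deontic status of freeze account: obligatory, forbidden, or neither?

Neither

Premise 1 is O(freeze_account → ¬seal_envelope); even if O(¬seal_envelope) held, inferring O(freeze_account) would be affirming the consequent — invalid.
No premise or chain of K-axiom applications forces O(freeze_account), and none forces O(¬freeze_account). So freeze_account is neither obligatory nor forbidden under these norms.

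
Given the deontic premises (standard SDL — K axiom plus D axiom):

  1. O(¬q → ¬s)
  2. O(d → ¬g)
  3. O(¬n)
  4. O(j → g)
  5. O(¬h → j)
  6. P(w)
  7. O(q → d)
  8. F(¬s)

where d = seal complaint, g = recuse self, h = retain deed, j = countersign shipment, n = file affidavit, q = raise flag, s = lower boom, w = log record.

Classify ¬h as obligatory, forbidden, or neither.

Premise 8, F(¬s), is equivalent to O(s).
The contrapositive of premise 1 (O(¬q → ¬s)) is O(s → q), and O(s) is already established, so O(q).
Applying K to premise 7 (O(q → d)) and O(q) yields O(d).
Applying K to premise 2 (O(d → ¬g)) and O(d) yields O(¬g).
Premise 4, O(j → g), contraposes to O(¬g → ¬j); with O(¬g) we get O(¬j).
Premise 5, O(¬h → j), contraposes to O(¬j → h); with O(¬j) we get O(h).
Premises 3, 6 do not contribute to this derivation.
Thus O(h), which is F(¬h): ¬h is forbidden.

Forbidden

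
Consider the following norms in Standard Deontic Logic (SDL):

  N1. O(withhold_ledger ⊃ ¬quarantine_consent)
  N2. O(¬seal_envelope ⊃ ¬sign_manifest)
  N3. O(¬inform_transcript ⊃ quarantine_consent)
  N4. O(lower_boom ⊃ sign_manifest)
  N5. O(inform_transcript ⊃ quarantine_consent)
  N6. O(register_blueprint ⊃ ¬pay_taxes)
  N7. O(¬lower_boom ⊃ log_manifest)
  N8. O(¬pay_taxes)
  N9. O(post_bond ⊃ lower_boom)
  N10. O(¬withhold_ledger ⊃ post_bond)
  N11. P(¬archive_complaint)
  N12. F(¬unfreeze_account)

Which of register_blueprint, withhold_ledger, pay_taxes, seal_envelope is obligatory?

Premises 5 and 3 cover both cases: O(inform_transcript ⊃ quarantine_consent) and O(¬inform_transcript ⊃ quarantine_consent). Since inform_transcript ∨ ¬inform_transcript is a tautology, O(quarantine_consent) follows.
Premise 1 is O(withhold_ledger ⊃ ¬quarantine_consent); contrapositively O(quarantine_consent ⊃ ¬withhold_ledger). Since O(quarantine_consent) holds, K gives O(¬withhold_ledger).
From O(¬withhold_ledger) and premise 10, O(¬withhold_ledger ⊃ post_bond), we obtain O(post_bond).
Applying K to premise 9 (O(post_bond ⊃ lower_boom)) and O(post_bond) yields O(lower_boom).
With premise 4, O(lower_boom ⊃ sign_manifest), the K-axiom yields O(sign_manifest).
Premise 2 is O(¬seal_envelope ⊃ ¬sign_manifest); contrapositively O(sign_manifest ⊃ seal_envelope). Since O(sign_manifest) holds, K gives O(seal_envelope).
So O(seal_envelope) holds — seal_envelope is obligatory. None of the other listed options is made obligatory by any chain of premises.

seal_envelope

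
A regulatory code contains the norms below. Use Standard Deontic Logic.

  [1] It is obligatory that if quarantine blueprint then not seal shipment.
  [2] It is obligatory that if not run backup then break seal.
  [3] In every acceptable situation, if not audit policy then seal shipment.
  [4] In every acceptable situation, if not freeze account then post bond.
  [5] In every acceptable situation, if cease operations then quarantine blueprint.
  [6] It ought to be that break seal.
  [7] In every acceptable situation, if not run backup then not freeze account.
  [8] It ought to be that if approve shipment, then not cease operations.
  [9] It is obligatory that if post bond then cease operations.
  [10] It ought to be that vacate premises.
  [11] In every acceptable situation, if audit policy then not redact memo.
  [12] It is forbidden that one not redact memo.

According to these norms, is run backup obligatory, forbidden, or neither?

Obligatory

F(¬redact_memo) at premise 12 means O(redact_memo).
Premise 11, O(audit_policy → ¬redact_memo), contraposes to O(redact_memo → ¬audit_policy); with O(redact_memo) we get O(¬audit_policy).
Premise 3 is O(¬audit_policy → seal_shipment); since O(¬audit_policy), deontic closure gives O(seal_shipment).
Premise 1 is O(quarantine_blueprint → ¬seal_shipment); contrapositively O(seal_shipment → ¬quarantine_blueprint). Since O(seal_shipment) holds, K gives O(¬quarantine_blueprint).
The contrapositive of premise 5 (O(cease_operations → quarantine_blueprint)) is O(¬quarantine_blueprint → ¬cease_operations), and O(¬quarantine_blueprint) is already established, so O(¬cease_operations).
The contrapositive of premise 9 (O(post_bond → cease_operations)) is O(¬cease_operations → ¬post_bond), and O(¬cease_operations) is already established, so O(¬post_bond).
Premise 4, O(¬freeze_account → post_bond), contraposes to O(¬post_bond → freeze_account); with O(¬post_bond) we get O(freeze_account).
Premise 7, O(¬run_backup → ¬freeze_account), contraposes to O(freeze_account → run_backup); with O(freeze_account) we get O(run_backup).
Premises 2, 6, 8, 10 do not contribute to this derivation.
Hence run_backup is obligatory.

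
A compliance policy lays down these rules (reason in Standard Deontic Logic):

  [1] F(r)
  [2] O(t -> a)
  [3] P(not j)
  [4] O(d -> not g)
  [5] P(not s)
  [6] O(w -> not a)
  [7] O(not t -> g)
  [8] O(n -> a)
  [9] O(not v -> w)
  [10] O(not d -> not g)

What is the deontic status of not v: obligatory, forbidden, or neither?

Forbidden

Premises 10 and 4 cover both cases: O(not d -> not g) and O(d -> not g). Since not d ∨ d is a tautology, O(not g) follows.
Premise 7 is O(not t -> g); contrapositively O(not g -> t). Since O(not g) holds, K gives O(t).
Premise 2 is O(t -> a); since O(t), deontic closure gives O(a).
Premise 6, O(w -> not a), contraposes to O(a -> not w); with O(a) we get O(not w).
Premise 9, O(not v -> w), contraposes to O(not w -> v); with O(not w) we get O(v).
Premises 1, 3, 5, 8 do not contribute to this derivation.
Thus O(v), which is F(not v): not v is forbidden.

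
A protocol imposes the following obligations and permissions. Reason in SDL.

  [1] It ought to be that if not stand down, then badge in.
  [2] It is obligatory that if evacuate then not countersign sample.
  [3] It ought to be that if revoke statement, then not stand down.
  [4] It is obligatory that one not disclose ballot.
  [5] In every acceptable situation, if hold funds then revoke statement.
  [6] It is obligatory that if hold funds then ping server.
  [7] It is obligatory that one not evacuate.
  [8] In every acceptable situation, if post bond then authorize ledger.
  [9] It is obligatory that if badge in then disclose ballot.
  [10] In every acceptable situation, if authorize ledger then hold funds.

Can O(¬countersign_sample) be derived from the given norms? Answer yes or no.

No

Premise 2 is O(evacuate → ¬countersign_sample), but O(evacuate) is not derivable from the premises, so it does not yield O(¬countersign_sample).
No other premise forces O(¬countersign_sample). An ideal world satisfying every premise can still have ¬countersign_sample false, so O(¬countersign_sample) is not derivable.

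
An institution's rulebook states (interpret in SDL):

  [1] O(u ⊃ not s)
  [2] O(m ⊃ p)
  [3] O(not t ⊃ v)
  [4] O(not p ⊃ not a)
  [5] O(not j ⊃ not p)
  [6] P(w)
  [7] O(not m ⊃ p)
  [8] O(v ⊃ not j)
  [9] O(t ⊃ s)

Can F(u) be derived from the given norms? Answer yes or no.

Yes

By case analysis on not m: premise 7 gives O(not m ⊃ p) and premise 2 gives O(m ⊃ p), so O(p) either way.
The contrapositive of premise 5 (O(not j ⊃ not p)) is O(p ⊃ j), and O(p) is already established, so O(j).
The contrapositive of premise 8 (O(v ⊃ not j)) is O(j ⊃ not v), and O(j) is already established, so O(not v).
Premise 3, O(not t ⊃ v), contraposes to O(not v ⊃ t); with O(not v) we get O(t).
Premise 9 is O(t ⊃ s); since O(t), deontic closure gives O(s).
Premise 1, O(u ⊃ not s), contraposes to O(s ⊃ not u); with O(s) we get O(not u).
Premises 4, 6 do not contribute to this derivation.
So O(not u) holds, i.e. F(u). The claim follows.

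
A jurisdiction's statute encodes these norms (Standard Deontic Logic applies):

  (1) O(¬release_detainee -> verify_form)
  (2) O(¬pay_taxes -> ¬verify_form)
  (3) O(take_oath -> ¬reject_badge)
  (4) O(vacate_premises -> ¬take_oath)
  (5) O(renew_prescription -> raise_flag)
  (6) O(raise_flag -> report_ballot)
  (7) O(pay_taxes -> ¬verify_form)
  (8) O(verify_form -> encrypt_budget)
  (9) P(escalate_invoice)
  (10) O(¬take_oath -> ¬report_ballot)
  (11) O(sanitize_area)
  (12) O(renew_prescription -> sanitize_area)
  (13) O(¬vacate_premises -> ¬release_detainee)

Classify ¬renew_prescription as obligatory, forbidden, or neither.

Obligatory

Premises 7 and 2 cover both cases: O(pay_taxes -> ¬verify_form) and O(¬pay_taxes -> ¬verify_form). Since pay_taxes ∨ ¬pay_taxes is a tautology, O(¬verify_form) follows.
Premise 1 is O(¬release_detainee -> verify_form); contrapositively O(¬verify_form -> release_detainee). Since O(¬verify_form) holds, K gives O(release_detainee).
Premise 13 is O(¬vacate_premises -> ¬release_detainee); contrapositively O(release_detainee -> vacate_premises). Since O(release_detainee) holds, K gives O(vacate_premises).
With premise 4, O(vacate_premises -> ¬take_oath), the K-axiom yields O(¬take_oath).
With premise 10, O(¬take_oath -> ¬report_ballot), the K-axiom yields O(¬report_ballot).
Premise 6, O(raise_flag -> report_ballot), contraposes to O(¬report_ballot -> ¬raise_flag); with O(¬report_ballot) we get O(¬raise_flag).
Premise 5 is O(renew_prescription -> raise_flag); contrapositively O(¬raise_flag -> ¬renew_prescription). Since O(¬raise_flag) holds, K gives O(¬renew_prescription).
Premises 3, 8, 9, 11, 12 do not contribute to this derivation.
Hence ¬renew_prescription is obligatory.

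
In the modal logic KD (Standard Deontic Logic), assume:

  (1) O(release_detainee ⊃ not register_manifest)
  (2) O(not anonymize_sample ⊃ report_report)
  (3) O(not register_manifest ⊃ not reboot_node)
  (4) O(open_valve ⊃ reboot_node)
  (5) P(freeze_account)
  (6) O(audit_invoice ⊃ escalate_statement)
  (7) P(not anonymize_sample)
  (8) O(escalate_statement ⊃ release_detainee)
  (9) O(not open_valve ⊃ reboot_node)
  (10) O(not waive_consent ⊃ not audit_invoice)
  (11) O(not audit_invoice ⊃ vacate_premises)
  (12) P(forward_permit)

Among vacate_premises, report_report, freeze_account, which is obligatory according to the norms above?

vacate_premises

Premises 4 and 9 cover both cases: O(open_valve ⊃ reboot_node) and O(not open_valve ⊃ reboot_node). Since open_valve ∨ not open_valve is a tautology, O(reboot_node) follows.
Premise 3, O(not register_manifest ⊃ not reboot_node), contraposes to O(reboot_node ⊃ register_manifest); with O(reboot_node) we get O(register_manifest).
The contrapositive of premise 1 (O(release_detainee ⊃ not register_manifest)) is O(register_manifest ⊃ not release_detainee), and O(register_manifest) is already established, so O(not release_detainee).
Premise 8 is O(escalate_statement ⊃ release_detainee); contrapositively O(not release_detainee ⊃ not escalate_statement). Since O(not release_detainee) holds, K gives O(not escalate_statement).
Premise 6, O(audit_invoice ⊃ escalate_statement), contraposes to O(not escalate_statement ⊃ not audit_invoice); with O(not escalate_statement) we get O(not audit_invoice).
Premise 11 is O(not audit_invoice ⊃ vacate_premises); since O(not audit_invoice), deontic closure gives O(vacate_premises).
So O(vacate_premises) holds — vacate_premises is obligatory. None of the other listed options is made obligatory by any chain of premises.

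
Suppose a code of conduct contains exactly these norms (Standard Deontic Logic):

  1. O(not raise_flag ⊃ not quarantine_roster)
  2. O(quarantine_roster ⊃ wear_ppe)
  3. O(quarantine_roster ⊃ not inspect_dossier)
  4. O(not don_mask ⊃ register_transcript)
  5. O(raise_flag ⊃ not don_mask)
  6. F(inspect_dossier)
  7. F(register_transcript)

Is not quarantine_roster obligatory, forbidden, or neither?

F(register_transcript) at premise 7 means O(not register_transcript).
Premise 4 is O(not don_mask ⊃ register_transcript); contrapositively O(not register_transcript ⊃ don_mask). Since O(not register_transcript) holds, K gives O(don_mask).
Premise 5, O(raise_flag ⊃ not don_mask), contraposes to O(don_mask ⊃ not raise_flag); with O(don_mask) we get O(not raise_flag).
With premise 1, O(not raise_flag ⊃ not quarantine_roster), the K-axiom yields O(not quarantine_roster).
Premises 2, 3, 6 do not contribute to this derivation.
Hence not quarantine_roster is obligatory.

Obligatory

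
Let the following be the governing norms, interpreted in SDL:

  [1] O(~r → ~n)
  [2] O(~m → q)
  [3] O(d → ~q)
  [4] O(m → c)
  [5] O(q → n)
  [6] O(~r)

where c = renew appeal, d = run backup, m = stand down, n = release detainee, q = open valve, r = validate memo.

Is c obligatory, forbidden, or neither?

Obligatory

Premise 6 gives O(~r).
From O(~r) and premise 1, O(~r → ~n), we obtain O(~n).
Premise 5, O(q → n), contraposes to O(~n → ~q); with O(~n) we get O(~q).
The contrapositive of premise 2 (O(~m → q)) is O(~q → m), and O(~q) is already established, so O(m).
Applying K to premise 4 (O(m → c)) and O(m) yields O(c).
Premise 3 does not contribute to this derivation.
Hence c is obligatory.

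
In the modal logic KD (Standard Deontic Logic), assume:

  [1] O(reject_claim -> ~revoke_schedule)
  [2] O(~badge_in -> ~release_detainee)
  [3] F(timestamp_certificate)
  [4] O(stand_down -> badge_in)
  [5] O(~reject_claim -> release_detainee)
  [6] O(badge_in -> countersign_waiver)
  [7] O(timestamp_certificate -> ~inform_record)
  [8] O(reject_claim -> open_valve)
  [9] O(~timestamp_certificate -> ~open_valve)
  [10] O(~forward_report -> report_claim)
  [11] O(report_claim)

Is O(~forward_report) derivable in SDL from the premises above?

No

Premise 10 is O(~forward_report -> report_claim); even if O(report_claim) held, inferring O(~forward_report) would be affirming the consequent — invalid.
No other premise forces O(~forward_report). An ideal world satisfying every premise can still have ~forward_report false, so O(~forward_report) is not derivable.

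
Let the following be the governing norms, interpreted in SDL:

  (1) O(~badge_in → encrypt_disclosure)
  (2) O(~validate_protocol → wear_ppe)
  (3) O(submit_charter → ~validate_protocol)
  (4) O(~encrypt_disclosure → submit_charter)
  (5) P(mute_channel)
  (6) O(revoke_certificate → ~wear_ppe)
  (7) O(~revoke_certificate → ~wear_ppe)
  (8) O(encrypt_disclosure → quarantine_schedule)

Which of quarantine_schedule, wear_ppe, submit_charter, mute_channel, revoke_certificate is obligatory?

By case analysis on revoke_certificate: premise 6 gives O(revoke_certificate → ~wear_ppe) and premise 7 gives O(~revoke_certificate → ~wear_ppe), so O(~wear_ppe) either way.
Premise 2, O(~validate_protocol → wear_ppe), contraposes to O(~wear_ppe → validate_protocol); with O(~wear_ppe) we get O(validate_protocol).
Premise 3, O(submit_charter → ~validate_protocol), contraposes to O(validate_protocol → ~submit_charter); with O(validate_protocol) we get O(~submit_charter).
Premise 4 is O(~encrypt_disclosure → submit_charter); contrapositively O(~submit_charter → encrypt_disclosure). Since O(~submit_charter) holds, K gives O(encrypt_disclosure).
From O(encrypt_disclosure) and premise 8, O(encrypt_disclosure → quarantine_schedule), we obtain O(quarantine_schedule).
So O(quarantine_schedule) holds — quarantine_schedule is obligatory. None of the other listed options is made obligatory by any chain of premises.

quarantine_schedule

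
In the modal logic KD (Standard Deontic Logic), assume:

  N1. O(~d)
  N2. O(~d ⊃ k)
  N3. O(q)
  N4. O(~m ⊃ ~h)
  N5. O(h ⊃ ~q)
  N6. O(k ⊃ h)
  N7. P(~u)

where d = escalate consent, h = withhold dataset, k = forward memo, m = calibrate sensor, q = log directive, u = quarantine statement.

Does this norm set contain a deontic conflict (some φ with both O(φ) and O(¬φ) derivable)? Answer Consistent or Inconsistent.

Inconsistent

From premise 3 we have O(q).
Premise 5, O(h ⊃ ~q), contraposes to O(q ⊃ ~h); with O(q) we get O(~h).
Premise 6 is O(k ⊃ h); contrapositively O(~h ⊃ ~k). Since O(~h) holds, K gives O(~k).
Premise 2 is O(~d ⊃ k); contrapositively O(~k ⊃ d). Since O(~k) holds, K gives O(d).
However, premise 1 gives O(~d).
We now have both O(d) and O(~d) — d is simultaneously obligatory and forbidden, violating the D-axiom.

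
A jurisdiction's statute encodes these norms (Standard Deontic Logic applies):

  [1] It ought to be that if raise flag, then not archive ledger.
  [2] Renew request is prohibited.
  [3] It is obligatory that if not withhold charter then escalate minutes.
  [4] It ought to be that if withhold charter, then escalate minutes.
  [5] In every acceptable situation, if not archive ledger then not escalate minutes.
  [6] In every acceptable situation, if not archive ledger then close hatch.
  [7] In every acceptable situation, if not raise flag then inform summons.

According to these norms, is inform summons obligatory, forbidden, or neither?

Obligatory

Premises 3 and 4 cover both cases: O(¬withhold_charter → escalate_minutes) and O(withhold_charter → escalate_minutes). Since ¬withhold_charter ∨ withhold_charter is a tautology, O(escalate_minutes) follows.
Premise 5 is O(¬archive_ledger → ¬escalate_minutes); contrapositively O(escalate_minutes → archive_ledger). Since O(escalate_minutes) holds, K gives O(archive_ledger).
Premise 1 is O(raise_flag → ¬archive_ledger); contrapositively O(archive_ledger → ¬raise_flag). Since O(archive_ledger) holds, K gives O(¬raise_flag).
Premise 7 is O(¬raise_flag → inform_summons); since O(¬raise_flag), deontic closure gives O(inform_summons).
Premises 2, 6 do not contribute to this derivation.
Hence inform_summons is obligatory.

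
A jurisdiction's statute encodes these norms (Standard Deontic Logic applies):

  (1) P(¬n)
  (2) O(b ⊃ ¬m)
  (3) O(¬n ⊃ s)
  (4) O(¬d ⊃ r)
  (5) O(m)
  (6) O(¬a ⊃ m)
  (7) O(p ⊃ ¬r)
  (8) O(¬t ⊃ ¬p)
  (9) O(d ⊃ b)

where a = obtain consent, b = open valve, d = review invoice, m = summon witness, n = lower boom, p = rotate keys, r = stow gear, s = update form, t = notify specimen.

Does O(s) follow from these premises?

Premise 3 is O(¬n ⊃ s), but O(¬n) is not derivable from the premises (the permission P(¬n) asserts only ¬O(n), not O(¬n)), so it does not yield O(s).
No other premise forces O(s). An ideal world satisfying every premise can still have s false, so O(s) is not derivable.

No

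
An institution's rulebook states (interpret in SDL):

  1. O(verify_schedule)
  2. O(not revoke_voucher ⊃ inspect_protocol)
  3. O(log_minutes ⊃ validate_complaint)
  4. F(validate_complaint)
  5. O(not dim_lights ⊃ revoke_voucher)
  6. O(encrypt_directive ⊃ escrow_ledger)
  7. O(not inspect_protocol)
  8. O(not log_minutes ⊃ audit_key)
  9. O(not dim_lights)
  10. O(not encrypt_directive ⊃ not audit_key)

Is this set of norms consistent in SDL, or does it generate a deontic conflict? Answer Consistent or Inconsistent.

Consistent

Premise 2 is O(not revoke_voucher ⊃ inspect_protocol), but O(not revoke_voucher) is not derivable from the premises, so it does not yield O(inspect_protocol).
So O(inspect_protocol) is not derivable, and the apparent clash with O(not inspect_protocol) does not arise.
A world satisfying every obligation exists (e.g. audit_key=true, dim_lights=false, encrypt_directive=true, escrow_ledger=true, inspect_protocol=false, log_minutes=false, revoke_voucher=true, validate_complaint=false, verify_schedule=true); no atom is both obligatory and forbidden, so the set is consistent.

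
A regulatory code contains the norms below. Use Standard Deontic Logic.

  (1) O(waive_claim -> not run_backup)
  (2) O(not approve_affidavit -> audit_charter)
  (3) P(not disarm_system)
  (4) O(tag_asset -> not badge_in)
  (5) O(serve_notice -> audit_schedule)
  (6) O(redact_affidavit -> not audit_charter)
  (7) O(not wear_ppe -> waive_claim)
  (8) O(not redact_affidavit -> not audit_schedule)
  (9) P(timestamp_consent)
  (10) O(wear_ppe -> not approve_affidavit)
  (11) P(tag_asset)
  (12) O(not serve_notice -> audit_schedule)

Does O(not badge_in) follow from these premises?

No

Premise 4 is O(tag_asset -> not badge_in), but O(tag_asset) is not derivable from the premises (the permission P(tag_asset) asserts only not O(not tag_asset), not O(tag_asset)), so it does not yield O(not badge_in).
No other premise forces O(not badge_in). An ideal world satisfying every premise can still have not badge_in false, so O(not badge_in) is not derivable.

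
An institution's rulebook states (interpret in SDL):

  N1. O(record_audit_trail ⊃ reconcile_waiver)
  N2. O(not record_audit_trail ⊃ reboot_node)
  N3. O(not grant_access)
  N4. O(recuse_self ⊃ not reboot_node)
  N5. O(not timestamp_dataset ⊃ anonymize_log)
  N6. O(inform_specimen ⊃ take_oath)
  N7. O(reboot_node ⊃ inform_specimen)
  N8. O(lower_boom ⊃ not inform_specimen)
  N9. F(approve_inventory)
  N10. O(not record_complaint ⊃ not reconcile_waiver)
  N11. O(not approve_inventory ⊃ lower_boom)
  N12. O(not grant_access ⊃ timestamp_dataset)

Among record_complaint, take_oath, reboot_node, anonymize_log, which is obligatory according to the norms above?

Premise 9 is F(approve_inventory), i.e. O(not approve_inventory).
Applying K to premise 11 (O(not approve_inventory ⊃ lower_boom)) and O(not approve_inventory) yields O(lower_boom).
From O(lower_boom) and premise 8, O(lower_boom ⊃ not inform_specimen), we obtain O(not inform_specimen).
The contrapositive of premise 7 (O(reboot_node ⊃ inform_specimen)) is O(not inform_specimen ⊃ not reboot_node), and O(not inform_specimen) is already established, so O(not reboot_node).
Premise 2 is O(not record_audit_trail ⊃ reboot_node); contrapositively O(not reboot_node ⊃ record_audit_trail). Since O(not reboot_node) holds, K gives O(record_audit_trail).
From O(record_audit_trail) and premise 1, O(record_audit_trail ⊃ reconcile_waiver), we obtain O(reconcile_waiver).
Premise 10 is O(not record_complaint ⊃ not reconcile_waiver); contrapositively O(reconcile_waiver ⊃ record_complaint). Since O(reconcile_waiver) holds, K gives O(record_complaint).
So O(record_complaint) holds — record_complaint is obligatory. None of the other listed options is made obligatory by any chain of premises.

record_complaint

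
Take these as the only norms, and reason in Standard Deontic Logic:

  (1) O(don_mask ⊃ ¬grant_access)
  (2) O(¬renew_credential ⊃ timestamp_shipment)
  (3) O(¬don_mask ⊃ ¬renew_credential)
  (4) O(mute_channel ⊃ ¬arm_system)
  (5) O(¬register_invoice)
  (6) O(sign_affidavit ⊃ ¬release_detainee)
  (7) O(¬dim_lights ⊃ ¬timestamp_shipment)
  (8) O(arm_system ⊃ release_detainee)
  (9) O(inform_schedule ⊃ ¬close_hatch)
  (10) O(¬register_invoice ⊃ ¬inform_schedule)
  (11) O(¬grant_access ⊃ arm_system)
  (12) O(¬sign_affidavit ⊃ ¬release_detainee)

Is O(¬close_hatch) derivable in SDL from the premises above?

No

Premise 9 is O(inform_schedule ⊃ ¬close_hatch), but O(inform_schedule) is not derivable from the premises, so it does not yield O(¬close_hatch).
No other premise forces O(¬close_hatch). An ideal world satisfying every premise can still have ¬close_hatch false, so O(¬close_hatch) is not derivable.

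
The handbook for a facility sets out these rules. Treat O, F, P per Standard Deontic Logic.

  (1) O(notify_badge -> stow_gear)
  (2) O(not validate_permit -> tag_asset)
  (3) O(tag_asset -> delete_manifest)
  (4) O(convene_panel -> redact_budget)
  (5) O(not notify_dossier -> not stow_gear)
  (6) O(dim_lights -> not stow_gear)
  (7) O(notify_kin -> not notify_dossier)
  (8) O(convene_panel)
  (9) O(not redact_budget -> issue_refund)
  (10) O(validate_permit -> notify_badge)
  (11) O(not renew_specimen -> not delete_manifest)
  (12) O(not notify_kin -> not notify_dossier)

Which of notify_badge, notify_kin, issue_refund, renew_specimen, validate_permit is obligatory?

Premises 12 and 7 cover both cases: O(not notify_kin -> not notify_dossier) and O(notify_kin -> not notify_dossier). Since not notify_kin ∨ notify_kin is a tautology, O(not notify_dossier) follows.
Premise 5 is O(not notify_dossier -> not stow_gear); since O(not notify_dossier), deontic closure gives O(not stow_gear).
Premise 1, O(notify_badge -> stow_gear), contraposes to O(not stow_gear -> not notify_badge); with O(not stow_gear) we get O(not notify_badge).
Premise 10, O(validate_permit -> notify_badge), contraposes to O(not notify_badge -> not validate_permit); with O(not notify_badge) we get O(not validate_permit).
From O(not validate_permit) and premise 2, O(not validate_permit -> tag_asset), we obtain O(tag_asset).
Applying K to premise 3 (O(tag_asset -> delete_manifest)) and O(tag_asset) yields O(delete_manifest).
Premise 11 is O(not renew_specimen -> not delete_manifest); contrapositively O(delete_manifest -> renew_specimen). Since O(delete_manifest) holds, K gives O(renew_specimen).
So O(renew_specimen) holds — renew_specimen is obligatory. None of the other listed options is made obligatory by any chain of premises.

renew_specimen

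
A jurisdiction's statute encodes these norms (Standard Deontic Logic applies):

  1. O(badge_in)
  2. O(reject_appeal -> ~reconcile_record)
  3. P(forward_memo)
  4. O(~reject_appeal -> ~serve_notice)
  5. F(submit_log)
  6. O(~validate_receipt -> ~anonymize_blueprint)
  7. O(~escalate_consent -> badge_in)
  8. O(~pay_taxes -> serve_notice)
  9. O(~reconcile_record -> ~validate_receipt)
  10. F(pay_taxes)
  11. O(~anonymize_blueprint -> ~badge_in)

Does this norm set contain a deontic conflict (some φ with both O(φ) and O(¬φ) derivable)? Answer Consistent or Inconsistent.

Inconsistent

Premise 1 states O(badge_in) outright.
The contrapositive of premise 11 (O(~anonymize_blueprint -> ~badge_in)) is O(badge_in -> anonymize_blueprint), and O(badge_in) is already established, so O(anonymize_blueprint).
The contrapositive of premise 6 (O(~validate_receipt -> ~anonymize_blueprint)) is O(anonymize_blueprint -> validate_receipt), and O(anonymize_blueprint) is already established, so O(validate_receipt).
The contrapositive of premise 9 (O(~reconcile_record -> ~validate_receipt)) is O(validate_receipt -> reconcile_record), and O(validate_receipt) is already established, so O(reconcile_record).
Premise 2, O(reject_appeal -> ~reconcile_record), contraposes to O(reconcile_record -> ~reject_appeal); with O(reconcile_record) we get O(~reject_appeal).
With premise 4, O(~reject_appeal -> ~serve_notice), the K-axiom yields O(~serve_notice).
The contrapositive of premise 8 (O(~pay_taxes -> serve_notice)) is O(~serve_notice -> pay_taxes), and O(~serve_notice) is already established, so O(pay_taxes).
Yet premise 10 is F(pay_taxes), i.e. O(~pay_taxes).
We now have both O(pay_taxes) and O(~pay_taxes) — pay_taxes is simultaneously obligatory and forbidden, violating the D-axiom.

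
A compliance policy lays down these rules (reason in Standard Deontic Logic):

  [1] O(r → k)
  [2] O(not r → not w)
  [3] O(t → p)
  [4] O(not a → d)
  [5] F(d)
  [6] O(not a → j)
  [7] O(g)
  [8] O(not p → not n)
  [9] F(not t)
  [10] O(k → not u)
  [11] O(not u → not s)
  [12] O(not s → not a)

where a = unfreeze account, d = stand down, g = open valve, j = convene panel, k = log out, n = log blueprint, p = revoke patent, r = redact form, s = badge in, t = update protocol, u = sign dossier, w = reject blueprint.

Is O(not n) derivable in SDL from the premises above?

Premise 8 is O(not p → not n), but O(not p) is not derivable from the premises, so it does not yield O(not n).
No other premise forces O(not n). An ideal world satisfying every premise can still have not n false, so O(not n) is not derivable.

No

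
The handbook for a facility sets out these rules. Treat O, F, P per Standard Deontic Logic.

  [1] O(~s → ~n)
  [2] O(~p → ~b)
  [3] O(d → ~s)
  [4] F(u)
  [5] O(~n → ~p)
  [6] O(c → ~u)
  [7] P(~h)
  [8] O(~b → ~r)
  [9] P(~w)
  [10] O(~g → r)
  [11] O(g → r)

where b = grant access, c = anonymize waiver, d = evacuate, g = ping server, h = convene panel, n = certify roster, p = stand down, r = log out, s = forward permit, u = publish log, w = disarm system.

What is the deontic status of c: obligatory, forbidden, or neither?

Premise 6 is O(c → ~u); even if O(~u) held, inferring O(c) would be affirming the consequent — invalid.
No premise or chain of K-axiom applications forces O(c), and none forces O(~c). So c is neither obligatory nor forbidden under these norms.

Neither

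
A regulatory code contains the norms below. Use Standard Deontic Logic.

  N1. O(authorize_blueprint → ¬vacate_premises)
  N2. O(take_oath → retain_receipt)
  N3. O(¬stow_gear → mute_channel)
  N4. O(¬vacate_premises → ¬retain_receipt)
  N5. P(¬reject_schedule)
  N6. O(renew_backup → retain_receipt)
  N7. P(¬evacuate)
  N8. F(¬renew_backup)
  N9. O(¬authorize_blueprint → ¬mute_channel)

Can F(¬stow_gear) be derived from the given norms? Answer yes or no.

Premise 8, F(¬renew_backup), is equivalent to O(renew_backup).
Premise 6 is O(renew_backup → retain_receipt); since O(renew_backup), deontic closure gives O(retain_receipt).
Premise 4, O(¬vacate_premises → ¬retain_receipt), contraposes to O(retain_receipt → vacate_premises); with O(retain_receipt) we get O(vacate_premises).
Premise 1, O(authorize_blueprint → ¬vacate_premises), contraposes to O(vacate_premises → ¬authorize_blueprint); with O(vacate_premises) we get O(¬authorize_blueprint).
From O(¬authorize_blueprint) and premise 9, O(¬authorize_blueprint → ¬mute_channel), we obtain O(¬mute_channel).
The contrapositive of premise 3 (O(¬stow_gear → mute_channel)) is O(¬mute_channel → stow_gear), and O(¬mute_channel) is already established, so O(stow_gear).
Premises 2, 5, 7 do not contribute to this derivation.
So O(stow_gear) holds, i.e. F(¬stow_gear). The claim follows.

Yes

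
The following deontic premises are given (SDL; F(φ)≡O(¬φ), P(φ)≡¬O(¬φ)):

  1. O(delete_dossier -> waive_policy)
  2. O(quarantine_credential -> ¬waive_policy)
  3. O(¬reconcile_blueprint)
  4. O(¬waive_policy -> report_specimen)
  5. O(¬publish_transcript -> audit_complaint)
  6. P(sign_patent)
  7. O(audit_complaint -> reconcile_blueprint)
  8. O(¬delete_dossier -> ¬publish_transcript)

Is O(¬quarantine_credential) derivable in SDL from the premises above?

Premise 3 states O(¬reconcile_blueprint) outright.
Premise 7 is O(audit_complaint -> reconcile_blueprint); contrapositively O(¬reconcile_blueprint -> ¬audit_complaint). Since O(¬reconcile_blueprint) holds, K gives O(¬audit_complaint).
Premise 5 is O(¬publish_transcript -> audit_complaint); contrapositively O(¬audit_complaint -> publish_transcript). Since O(¬audit_complaint) holds, K gives O(publish_transcript).
Premise 8, O(¬delete_dossier -> ¬publish_transcript), contraposes to O(publish_transcript -> delete_dossier); with O(publish_transcript) we get O(delete_dossier).
Applying K to premise 1 (O(delete_dossier -> waive_policy)) and O(delete_dossier) yields O(waive_policy).
The contrapositive of premise 2 (O(quarantine_credential -> ¬waive_policy)) is O(waive_policy -> ¬quarantine_credential), and O(waive_policy) is already established, so O(¬quarantine_credential).
Premises 4, 6 do not contribute to this derivation.
So O(¬quarantine_credential) follows.

Yes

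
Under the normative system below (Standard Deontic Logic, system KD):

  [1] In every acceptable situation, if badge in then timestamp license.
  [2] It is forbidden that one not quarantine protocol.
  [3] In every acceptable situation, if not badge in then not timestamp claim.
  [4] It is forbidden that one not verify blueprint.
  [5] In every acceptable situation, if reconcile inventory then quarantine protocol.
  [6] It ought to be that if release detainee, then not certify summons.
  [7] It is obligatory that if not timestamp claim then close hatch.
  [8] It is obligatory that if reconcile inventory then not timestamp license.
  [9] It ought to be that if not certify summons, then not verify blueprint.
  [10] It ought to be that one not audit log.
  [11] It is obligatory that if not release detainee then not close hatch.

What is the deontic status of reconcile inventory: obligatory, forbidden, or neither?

Forbidden

Premise 4 is F(¬verify_blueprint), i.e. O(verify_blueprint).
The contrapositive of premise 9 (O(¬certify_summons → ¬verify_blueprint)) is O(verify_blueprint → certify_summons), and O(verify_blueprint) is already established, so O(certify_summons).
Premise 6, O(release_detainee → ¬certify_summons), contraposes to O(certify_summons → ¬release_detainee); with O(certify_summons) we get O(¬release_detainee).
From O(¬release_detainee) and premise 11, O(¬release_detainee → ¬close_hatch), we obtain O(¬close_hatch).
Premise 7, O(¬timestamp_claim → close_hatch), contraposes to O(¬close_hatch → timestamp_claim); with O(¬close_hatch) we get O(timestamp_claim).
The contrapositive of premise 3 (O(¬badge_in → ¬timestamp_claim)) is O(timestamp_claim → badge_in), and O(timestamp_claim) is already established, so O(badge_in).
Applying K to premise 1 (O(badge_in → timestamp_license)) and O(badge_in) yields O(timestamp_license).
Premise 8, O(reconcile_inventory → ¬timestamp_license), contraposes to O(timestamp_license → ¬reconcile_inventory); with O(timestamp_license) we get O(¬reconcile_inventory).
Premises 2, 5, 10 do not contribute to this derivation.
Thus O(¬reconcile_inventory), which is F(reconcile_inventory): reconcile_inventory is forbidden.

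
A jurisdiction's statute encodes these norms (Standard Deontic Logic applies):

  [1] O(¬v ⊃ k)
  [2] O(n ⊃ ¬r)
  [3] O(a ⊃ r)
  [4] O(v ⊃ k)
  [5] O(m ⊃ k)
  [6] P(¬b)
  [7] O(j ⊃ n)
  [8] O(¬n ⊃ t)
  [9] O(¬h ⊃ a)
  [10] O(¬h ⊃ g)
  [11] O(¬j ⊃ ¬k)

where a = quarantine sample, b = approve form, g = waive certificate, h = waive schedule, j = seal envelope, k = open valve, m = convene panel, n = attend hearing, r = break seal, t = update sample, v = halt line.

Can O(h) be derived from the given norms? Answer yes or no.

By case analysis on v: premise 4 gives O(v ⊃ k) and premise 1 gives O(¬v ⊃ k), so O(k) either way.
The contrapositive of premise 11 (O(¬j ⊃ ¬k)) is O(k ⊃ j), and O(k) is already established, so O(j).
With premise 7, O(j ⊃ n), the K-axiom yields O(n).
With premise 2, O(n ⊃ ¬r), the K-axiom yields O(¬r).
The contrapositive of premise 3 (O(a ⊃ r)) is O(¬r ⊃ ¬a), and O(¬r) is already established, so O(¬a).
Premise 9 is O(¬h ⊃ a); contrapositively O(¬a ⊃ h). Since O(¬a) holds, K gives O(h).
Premises 5, 6, 8, 10 do not contribute to this derivation.
So O(h) follows.

Yes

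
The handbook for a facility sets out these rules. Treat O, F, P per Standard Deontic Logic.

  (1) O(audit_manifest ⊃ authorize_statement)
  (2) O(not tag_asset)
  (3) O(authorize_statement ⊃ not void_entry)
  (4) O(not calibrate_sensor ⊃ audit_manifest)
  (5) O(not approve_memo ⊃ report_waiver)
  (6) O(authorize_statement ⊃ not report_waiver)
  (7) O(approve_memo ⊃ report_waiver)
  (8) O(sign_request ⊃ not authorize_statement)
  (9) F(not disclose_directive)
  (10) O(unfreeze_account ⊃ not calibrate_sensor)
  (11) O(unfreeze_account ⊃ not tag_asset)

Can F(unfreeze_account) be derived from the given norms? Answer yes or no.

Premises 5 and 7 are O(not approve_memo ⊃ report_waiver) and O(approve_memo ⊃ report_waiver); every ideal world satisfies not approve_memo or approve_memo, so in either case report_waiver holds — hence O(report_waiver).
Premise 6, O(authorize_statement ⊃ not report_waiver), contraposes to O(report_waiver ⊃ not authorize_statement); with O(report_waiver) we get O(not authorize_statement).
Premise 1 is O(audit_manifest ⊃ authorize_statement); contrapositively O(not authorize_statement ⊃ not audit_manifest). Since O(not authorize_statement) holds, K gives O(not audit_manifest).
The contrapositive of premise 4 (O(not calibrate_sensor ⊃ audit_manifest)) is O(not audit_manifest ⊃ calibrate_sensor), and O(not audit_manifest) is already established, so O(calibrate_sensor).
Premise 10, O(unfreeze_account ⊃ not calibrate_sensor), contraposes to O(calibrate_sensor ⊃ not unfreeze_account); with O(calibrate_sensor) we get O(not unfreeze_account).
Premises 2, 3, 8, 9, 11 do not contribute to this derivation.
So O(not unfreeze_account) holds, i.e. F(unfreeze_account). The claim follows.

Yes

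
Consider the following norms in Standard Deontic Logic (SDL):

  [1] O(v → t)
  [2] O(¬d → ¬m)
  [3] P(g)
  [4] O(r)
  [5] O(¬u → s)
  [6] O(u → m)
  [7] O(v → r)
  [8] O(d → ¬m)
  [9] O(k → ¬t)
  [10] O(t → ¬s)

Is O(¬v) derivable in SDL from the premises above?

Yes

Premises 2 and 8 are O(¬d → ¬m) and O(d → ¬m); every ideal world satisfies ¬d or d, so in either case ¬m holds — hence O(¬m).
Premise 6, O(u → m), contraposes to O(¬m → ¬u); with O(¬m) we get O(¬u).
Applying K to premise 5 (O(¬u → s)) and O(¬u) yields O(s).
Premise 10 is O(t → ¬s); contrapositively O(s → ¬t). Since O(s) holds, K gives O(¬t).
Premise 1 is O(v → t); contrapositively O(¬t → ¬v). Since O(¬t) holds, K gives O(¬v).
Premises 3, 4, 7, 9 do not contribute to this derivation.
So O(¬v) follows.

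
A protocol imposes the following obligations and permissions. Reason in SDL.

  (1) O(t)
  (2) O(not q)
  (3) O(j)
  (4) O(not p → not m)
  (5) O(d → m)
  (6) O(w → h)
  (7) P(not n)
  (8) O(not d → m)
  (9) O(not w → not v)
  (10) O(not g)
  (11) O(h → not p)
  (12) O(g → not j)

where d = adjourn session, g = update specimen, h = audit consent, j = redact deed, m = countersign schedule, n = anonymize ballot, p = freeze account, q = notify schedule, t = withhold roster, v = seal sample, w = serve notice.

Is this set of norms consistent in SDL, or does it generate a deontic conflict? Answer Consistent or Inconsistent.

Consistent

Premise 12 is O(g → not j), but O(g) is not derivable from the premises, so it does not yield O(not j).
So O(not j) is not derivable, and the apparent clash with O(j) does not arise.
A world satisfying every obligation exists (e.g. d=false, g=false, h=false, j=true, m=true, n=false, p=true, q=false, t=true, v=false, w=false); no atom is both obligatory and forbidden, so the set is consistent.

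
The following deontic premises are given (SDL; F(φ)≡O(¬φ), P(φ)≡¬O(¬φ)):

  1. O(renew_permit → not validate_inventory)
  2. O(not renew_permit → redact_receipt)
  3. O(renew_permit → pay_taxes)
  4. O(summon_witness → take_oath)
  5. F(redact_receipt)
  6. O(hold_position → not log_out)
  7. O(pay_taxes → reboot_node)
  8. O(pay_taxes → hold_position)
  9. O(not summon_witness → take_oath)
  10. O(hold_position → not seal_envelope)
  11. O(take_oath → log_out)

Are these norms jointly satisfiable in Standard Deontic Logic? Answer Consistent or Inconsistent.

Premises 4 and 9 cover both cases: O(summon_witness → take_oath) and O(not summon_witness → take_oath). Since summon_witness ∨ not summon_witness is a tautology, O(take_oath) follows.
From O(take_oath) and premise 11, O(take_oath → log_out), we obtain O(log_out).
Premise 6 is O(hold_position → not log_out); contrapositively O(log_out → not hold_position). Since O(log_out) holds, K gives O(not hold_position).
The contrapositive of premise 8 (O(pay_taxes → hold_position)) is O(not hold_position → not pay_taxes), and O(not hold_position) is already established, so O(not pay_taxes).
The contrapositive of premise 3 (O(renew_permit → pay_taxes)) is O(not pay_taxes → not renew_permit), and O(not pay_taxes) is already established, so O(not renew_permit).
Applying K to premise 2 (O(not renew_permit → redact_receipt)) and O(not renew_permit) yields O(redact_receipt).
Yet premise 5 is F(redact_receipt), i.e. O(not redact_receipt).
We now have both O(redact_receipt) and O(not redact_receipt) — redact_receipt is simultaneously obligatory and forbidden, violating the D-axiom.

Inconsistent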